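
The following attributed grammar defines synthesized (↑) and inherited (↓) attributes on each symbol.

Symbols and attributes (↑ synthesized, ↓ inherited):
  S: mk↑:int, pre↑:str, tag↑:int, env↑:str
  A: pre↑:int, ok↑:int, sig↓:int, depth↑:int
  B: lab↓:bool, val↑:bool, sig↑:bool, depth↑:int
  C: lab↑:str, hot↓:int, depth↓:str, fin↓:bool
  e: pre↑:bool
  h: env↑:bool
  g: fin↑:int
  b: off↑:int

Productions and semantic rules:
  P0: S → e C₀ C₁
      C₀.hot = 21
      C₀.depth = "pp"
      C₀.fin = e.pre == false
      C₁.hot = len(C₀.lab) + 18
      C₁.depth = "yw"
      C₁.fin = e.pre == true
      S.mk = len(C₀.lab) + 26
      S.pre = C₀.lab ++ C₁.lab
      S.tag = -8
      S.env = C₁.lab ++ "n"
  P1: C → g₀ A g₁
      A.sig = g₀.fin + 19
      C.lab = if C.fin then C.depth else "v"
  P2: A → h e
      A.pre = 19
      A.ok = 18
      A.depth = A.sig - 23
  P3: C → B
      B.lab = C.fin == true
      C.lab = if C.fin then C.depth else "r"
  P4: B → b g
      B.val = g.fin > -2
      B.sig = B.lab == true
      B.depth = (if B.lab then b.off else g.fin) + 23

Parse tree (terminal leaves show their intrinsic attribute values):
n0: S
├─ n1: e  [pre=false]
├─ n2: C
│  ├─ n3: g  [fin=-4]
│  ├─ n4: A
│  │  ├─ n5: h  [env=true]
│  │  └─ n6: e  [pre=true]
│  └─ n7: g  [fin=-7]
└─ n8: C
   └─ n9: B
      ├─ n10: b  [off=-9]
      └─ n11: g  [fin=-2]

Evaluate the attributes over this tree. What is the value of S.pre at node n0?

1. n1.pre = false  [terminal]
2. n2.hot = 21  [21]
3. n2.depth = "pp"  ["pp"]
4. n2.fin = true  [e.pre == false]
5. n3.fin = -4  [terminal]
6. n4.sig = 15  [g₀.fin + 19]
7. n5.env = true  [terminal]
8. n6.pre = true  [terminal]
9. n4.pre = 19  [19]
10. n4.ok = 18  [18]
11. n4.depth = -8  [A.sig - 23]
12. n7.fin = -7  [terminal]
13. n2.lab = "pp"  [if C.fin then C.depth else "v"]
14. n8.hot = 20  [len(C₀.lab) + 18]
15. n8.depth = "yw"  ["yw"]
16. n8.fin = false  [e.pre == true]
17. n9.lab = false  [C.fin == true]
18. n10.off = -9  [terminal]
19. n11.fin = -2  [terminal]
20. n9.val = false  [g.fin > -2]
21. n9.sig = false  [B.lab == true]
22. n9.depth = 21  [(if B.lab then b.off else g.fin) + 23]
23. n8.lab = "r"  [if C.fin then C.depth else "r"]
24. n0.mk = 28  [len(C₀.lab) + 26]
25. n0.pre = "ppr"  [C₀.lab ++ C₁.lab]
26. n0.tag = -8  [-8]
27. n0.env = "rn"  [C₁.lab ++ "n"]

"ppr"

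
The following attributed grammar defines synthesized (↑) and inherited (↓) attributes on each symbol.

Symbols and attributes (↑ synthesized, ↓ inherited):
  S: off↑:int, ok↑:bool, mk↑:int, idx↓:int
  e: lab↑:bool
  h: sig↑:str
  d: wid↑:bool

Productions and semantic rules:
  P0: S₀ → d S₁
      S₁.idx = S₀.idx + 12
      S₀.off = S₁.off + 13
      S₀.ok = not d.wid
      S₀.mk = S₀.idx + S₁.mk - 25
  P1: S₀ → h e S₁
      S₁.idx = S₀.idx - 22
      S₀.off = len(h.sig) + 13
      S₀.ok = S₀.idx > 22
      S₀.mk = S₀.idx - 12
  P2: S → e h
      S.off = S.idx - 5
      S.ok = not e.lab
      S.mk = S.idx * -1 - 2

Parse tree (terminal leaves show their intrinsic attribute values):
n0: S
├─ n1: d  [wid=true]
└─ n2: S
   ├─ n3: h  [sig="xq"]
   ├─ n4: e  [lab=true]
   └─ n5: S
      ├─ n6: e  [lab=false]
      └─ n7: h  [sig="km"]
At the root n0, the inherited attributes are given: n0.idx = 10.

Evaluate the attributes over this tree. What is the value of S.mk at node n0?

1. n0.idx = 10  [given at root]
2. n1.wid = true  [terminal]
3. n2.idx = 22  [S₀.idx + 12]
4. n3.sig = "xq"  [terminal]
5. n4.lab = true  [terminal]
6. n5.idx = 0  [S₀.idx - 22]
7. n6.lab = false  [terminal]
8. n7.sig = "km"  [terminal]
9. n5.off = -5  [S.idx - 5]
10. n5.ok = true  [not e.lab]
11. n5.mk = -2  [S.idx * -1 - 2]
12. n2.off = 15  [len(h.sig) + 13]
13. n2.ok = false  [S₀.idx > 22]
14. n2.mk = 10  [S₀.idx - 12]
15. n0.off = 28  [S₁.off + 13]
16. n0.ok = false  [not d.wid]
17. n0.mk = -5  [S₀.idx + S₁.mk - 25]

-5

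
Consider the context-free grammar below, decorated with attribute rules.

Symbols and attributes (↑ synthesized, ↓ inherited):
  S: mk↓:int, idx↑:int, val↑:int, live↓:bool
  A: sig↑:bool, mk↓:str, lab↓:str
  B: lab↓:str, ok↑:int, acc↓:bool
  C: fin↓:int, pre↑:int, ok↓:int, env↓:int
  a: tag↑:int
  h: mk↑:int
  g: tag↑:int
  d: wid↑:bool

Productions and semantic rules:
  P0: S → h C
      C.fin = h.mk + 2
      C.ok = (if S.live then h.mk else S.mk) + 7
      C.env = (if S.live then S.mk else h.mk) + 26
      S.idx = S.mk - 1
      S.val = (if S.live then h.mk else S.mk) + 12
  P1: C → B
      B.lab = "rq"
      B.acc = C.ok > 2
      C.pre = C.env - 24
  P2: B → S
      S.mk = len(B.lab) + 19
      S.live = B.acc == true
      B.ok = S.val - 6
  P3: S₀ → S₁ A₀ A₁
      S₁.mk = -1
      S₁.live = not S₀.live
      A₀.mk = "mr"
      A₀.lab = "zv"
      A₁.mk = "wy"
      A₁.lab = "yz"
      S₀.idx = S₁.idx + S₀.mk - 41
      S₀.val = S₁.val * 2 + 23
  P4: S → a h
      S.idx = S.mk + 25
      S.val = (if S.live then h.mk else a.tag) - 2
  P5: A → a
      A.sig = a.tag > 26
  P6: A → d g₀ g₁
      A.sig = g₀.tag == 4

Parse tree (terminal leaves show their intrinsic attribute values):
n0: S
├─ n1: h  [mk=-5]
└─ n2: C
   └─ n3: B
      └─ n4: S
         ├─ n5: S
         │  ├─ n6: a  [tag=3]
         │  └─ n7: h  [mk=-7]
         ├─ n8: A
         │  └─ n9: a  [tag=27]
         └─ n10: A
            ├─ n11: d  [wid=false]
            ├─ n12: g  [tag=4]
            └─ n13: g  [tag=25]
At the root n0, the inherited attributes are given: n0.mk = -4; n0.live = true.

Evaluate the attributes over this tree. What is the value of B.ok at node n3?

-1

1. n0.mk = -4  [given at root]
2. n0.live = true  [given at root]
3. n1.mk = -5  [terminal]
4. n2.fin = -3  [h.mk + 2]
5. n2.ok = 2  [(if S.live then h.mk else S.mk) + 7]
6. n2.env = 22  [(if S.live then S.mk else h.mk) + 26]
7. n3.lab = "rq"  ["rq"]
8. n3.acc = false  [C.ok > 2]
9. n4.mk = 21  [len(B.lab) + 19]
10. n4.live = false  [B.acc == true]
11. n5.mk = -1  [-1]
12. n5.live = true  [not S₀.live]
13. n6.tag = 3  [terminal]
14. n7.mk = -7  [terminal]
15. n5.idx = 24  [S.mk + 25]
16. n5.val = -9  [(if S.live then h.mk else a.tag) - 2]
17. n8.mk = "mr"  ["mr"]
18. n8.lab = "zv"  ["zv"]
19. n9.tag = 27  [terminal]
20. n8.sig = true  [a.tag > 26]
21. n10.mk = "wy"  ["wy"]
22. n10.lab = "yz"  ["yz"]
23. n11.wid = false  [terminal]
24. n12.tag = 4  [terminal]
25. n13.tag = 25  [terminal]
26. n10.sig = true  [g₀.tag == 4]
27. n4.idx = 4  [S₁.idx + S₀.mk - 41]
28. n4.val = 5  [S₁.val * 2 + 23]
29. n3.ok = -1  [S.val - 6]
30. n2.pre = -2  [C.env - 24]
31. n0.idx = -5  [S.mk - 1]
32. n0.val = 7  [(if S.live then h.mk else S.mk) + 12]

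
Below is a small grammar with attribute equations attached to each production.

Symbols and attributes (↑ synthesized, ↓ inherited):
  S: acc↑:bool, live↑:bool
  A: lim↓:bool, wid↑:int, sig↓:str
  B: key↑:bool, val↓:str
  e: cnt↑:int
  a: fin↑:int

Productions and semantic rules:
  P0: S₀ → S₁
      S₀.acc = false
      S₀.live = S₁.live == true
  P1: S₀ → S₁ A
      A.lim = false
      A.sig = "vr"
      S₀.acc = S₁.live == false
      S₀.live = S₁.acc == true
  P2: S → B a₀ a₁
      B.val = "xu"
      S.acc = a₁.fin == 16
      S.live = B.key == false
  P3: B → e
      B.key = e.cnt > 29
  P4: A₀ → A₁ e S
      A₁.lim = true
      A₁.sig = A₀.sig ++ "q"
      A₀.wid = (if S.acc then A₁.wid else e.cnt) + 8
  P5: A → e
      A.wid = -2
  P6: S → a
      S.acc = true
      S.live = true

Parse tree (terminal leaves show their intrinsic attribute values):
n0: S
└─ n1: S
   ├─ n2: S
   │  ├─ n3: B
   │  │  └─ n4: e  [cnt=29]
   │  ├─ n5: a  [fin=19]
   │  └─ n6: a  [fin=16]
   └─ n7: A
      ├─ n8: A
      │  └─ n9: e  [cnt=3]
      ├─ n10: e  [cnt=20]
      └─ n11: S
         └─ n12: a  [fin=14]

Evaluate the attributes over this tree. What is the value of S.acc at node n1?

false

1. n3.val = "xu"  ["xu"]
2. n4.cnt = 29  [terminal]
3. n3.key = false  [e.cnt > 29]
4. n5.fin = 19  [terminal]
5. n6.fin = 16  [terminal]
6. n2.acc = true  [a₁.fin == 16]
7. n2.live = true  [B.key == false]
8. n7.lim = false  [false]
9. n7.sig = "vr"  ["vr"]
10. n8.lim = true  [true]
11. n8.sig = "vrq"  [A₀.sig ++ "q"]
12. n9.cnt = 3  [terminal]
13. n8.wid = -2  [-2]
14. n10.cnt = 20  [terminal]
15. n12.fin = 14  [terminal]
16. n11.acc = true  [true]
17. n11.live = true  [true]
18. n7.wid = 6  [(if S.acc then A₁.wid else e.cnt) + 8]
19. n1.acc = false  [S₁.live == false]
20. n1.live = true  [S₁.acc == true]
21. n0.acc = false  [false]
22. n0.live = true  [S₁.live == true]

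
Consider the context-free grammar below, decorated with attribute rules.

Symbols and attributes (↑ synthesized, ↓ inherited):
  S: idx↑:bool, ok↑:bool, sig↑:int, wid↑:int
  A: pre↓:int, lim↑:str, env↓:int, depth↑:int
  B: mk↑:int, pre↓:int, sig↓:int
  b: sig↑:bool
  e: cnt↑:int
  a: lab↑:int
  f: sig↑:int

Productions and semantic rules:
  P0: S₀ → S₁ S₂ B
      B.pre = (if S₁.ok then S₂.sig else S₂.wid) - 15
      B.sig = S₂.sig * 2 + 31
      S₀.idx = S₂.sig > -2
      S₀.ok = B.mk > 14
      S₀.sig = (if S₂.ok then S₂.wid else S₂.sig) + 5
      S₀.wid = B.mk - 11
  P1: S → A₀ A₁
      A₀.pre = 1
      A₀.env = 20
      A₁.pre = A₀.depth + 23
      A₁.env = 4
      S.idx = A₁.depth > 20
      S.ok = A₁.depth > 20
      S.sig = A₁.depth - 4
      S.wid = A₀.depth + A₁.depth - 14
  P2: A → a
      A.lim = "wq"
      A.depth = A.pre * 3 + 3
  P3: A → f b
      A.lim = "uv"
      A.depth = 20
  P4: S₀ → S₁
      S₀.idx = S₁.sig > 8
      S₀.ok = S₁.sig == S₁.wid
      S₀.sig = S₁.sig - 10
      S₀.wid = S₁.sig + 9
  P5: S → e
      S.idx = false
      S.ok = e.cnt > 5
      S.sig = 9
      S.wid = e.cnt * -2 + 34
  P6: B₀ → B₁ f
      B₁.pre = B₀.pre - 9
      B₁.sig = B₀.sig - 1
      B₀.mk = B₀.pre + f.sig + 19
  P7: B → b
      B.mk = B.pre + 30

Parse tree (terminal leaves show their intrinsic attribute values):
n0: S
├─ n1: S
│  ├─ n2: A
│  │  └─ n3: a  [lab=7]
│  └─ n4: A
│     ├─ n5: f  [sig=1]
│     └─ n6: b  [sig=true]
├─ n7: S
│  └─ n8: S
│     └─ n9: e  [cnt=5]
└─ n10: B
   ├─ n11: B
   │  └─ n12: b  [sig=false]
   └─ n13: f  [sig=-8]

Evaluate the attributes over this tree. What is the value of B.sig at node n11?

1. n2.pre = 1  [1]
2. n2.env = 20  [20]
3. n3.lab = 7  [terminal]
4. n2.lim = "wq"  ["wq"]
5. n2.depth = 6  [A.pre * 3 + 3]
6. n4.pre = 29  [A₀.depth + 23]
7. n4.env = 4  [4]
8. n5.sig = 1  [terminal]
9. n6.sig = true  [terminal]
10. n4.lim = "uv"  ["uv"]
11. n4.depth = 20  [20]
12. n1.idx = false  [A₁.depth > 20]
13. n1.ok = false  [A₁.depth > 20]
14. n1.sig = 16  [A₁.depth - 4]
15. n1.wid = 12  [A₀.depth + A₁.depth - 14]
16. n9.cnt = 5  [terminal]
17. n8.idx = false  [false]
18. n8.ok = false  [e.cnt > 5]
19. n8.sig = 9  [9]
20. n8.wid = 24  [e.cnt * -2 + 34]
21. n7.idx = true  [S₁.sig > 8]
22. n7.ok = false  [S₁.sig == S₁.wid]
23. n7.sig = -1  [S₁.sig - 10]
24. n7.wid = 18  [S₁.sig + 9]
25. n10.pre = 3  [(if S₁.ok then S₂.sig else S₂.wid) - 15]
26. n10.sig = 29  [S₂.sig * 2 + 31]
27. n11.pre = -6  [B₀.pre - 9]
28. n11.sig = 28  [B₀.sig - 1]
29. n12.sig = false  [terminal]
30. n11.mk = 24  [B.pre + 30]
31. n13.sig = -8  [terminal]
32. n10.mk = 14  [B₀.pre + f.sig + 19]
33. n0.idx = true  [S₂.sig > -2]
34. n0.ok = false  [B.mk > 14]
35. n0.sig = 4  [(if S₂.ok then S₂.wid else S₂.sig) + 5]
36. n0.wid = 3  [B.mk - 11]

28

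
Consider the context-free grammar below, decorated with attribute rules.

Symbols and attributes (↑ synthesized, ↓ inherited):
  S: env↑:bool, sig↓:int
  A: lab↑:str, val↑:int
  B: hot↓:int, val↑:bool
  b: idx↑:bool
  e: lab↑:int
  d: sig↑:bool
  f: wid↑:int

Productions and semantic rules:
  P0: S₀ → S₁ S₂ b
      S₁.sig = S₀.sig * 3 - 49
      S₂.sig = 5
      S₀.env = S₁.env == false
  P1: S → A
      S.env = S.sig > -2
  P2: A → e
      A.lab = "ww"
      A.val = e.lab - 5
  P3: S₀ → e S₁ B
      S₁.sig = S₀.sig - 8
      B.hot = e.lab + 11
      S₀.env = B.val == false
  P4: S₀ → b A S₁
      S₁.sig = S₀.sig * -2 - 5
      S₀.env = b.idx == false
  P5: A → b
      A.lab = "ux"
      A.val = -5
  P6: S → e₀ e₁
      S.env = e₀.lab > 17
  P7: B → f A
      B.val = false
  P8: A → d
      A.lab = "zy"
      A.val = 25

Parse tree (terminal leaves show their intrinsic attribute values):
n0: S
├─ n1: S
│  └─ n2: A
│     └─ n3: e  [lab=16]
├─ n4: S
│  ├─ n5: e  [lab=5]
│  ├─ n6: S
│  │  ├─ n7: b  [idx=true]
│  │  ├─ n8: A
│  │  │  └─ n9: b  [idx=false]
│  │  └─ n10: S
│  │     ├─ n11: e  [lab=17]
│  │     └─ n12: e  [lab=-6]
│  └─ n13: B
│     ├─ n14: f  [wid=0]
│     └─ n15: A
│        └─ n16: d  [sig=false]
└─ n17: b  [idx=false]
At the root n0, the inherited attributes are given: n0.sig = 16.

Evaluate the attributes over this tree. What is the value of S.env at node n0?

1. n0.sig = 16  [given at root]
2. n1.sig = -1  [S₀.sig * 3 - 49]
3. n3.lab = 16  [terminal]
4. n2.lab = "ww"  ["ww"]
5. n2.val = 11  [e.lab - 5]
6. n1.env = true  [S.sig > -2]
7. n4.sig = 5  [5]
8. n5.lab = 5  [terminal]
9. n6.sig = -3  [S₀.sig - 8]
10. n7.idx = true  [terminal]
11. n9.idx = false  [terminal]
12. n8.lab = "ux"  ["ux"]
13. n8.val = -5  [-5]
14. n10.sig = 1  [S₀.sig * -2 - 5]
15. n11.lab = 17  [terminal]
16. n12.lab = -6  [terminal]
17. n10.env = false  [e₀.lab > 17]
18. n6.env = false  [b.idx == false]
19. n13.hot = 16  [e.lab + 11]
20. n14.wid = 0  [terminal]
21. n16.sig = false  [terminal]
22. n15.lab = "zy"  ["zy"]
23. n15.val = 25  [25]
24. n13.val = false  [false]
25. n4.env = true  [B.val == false]
26. n17.idx = false  [terminal]
27. n0.env = false  [S₁.env == false]

false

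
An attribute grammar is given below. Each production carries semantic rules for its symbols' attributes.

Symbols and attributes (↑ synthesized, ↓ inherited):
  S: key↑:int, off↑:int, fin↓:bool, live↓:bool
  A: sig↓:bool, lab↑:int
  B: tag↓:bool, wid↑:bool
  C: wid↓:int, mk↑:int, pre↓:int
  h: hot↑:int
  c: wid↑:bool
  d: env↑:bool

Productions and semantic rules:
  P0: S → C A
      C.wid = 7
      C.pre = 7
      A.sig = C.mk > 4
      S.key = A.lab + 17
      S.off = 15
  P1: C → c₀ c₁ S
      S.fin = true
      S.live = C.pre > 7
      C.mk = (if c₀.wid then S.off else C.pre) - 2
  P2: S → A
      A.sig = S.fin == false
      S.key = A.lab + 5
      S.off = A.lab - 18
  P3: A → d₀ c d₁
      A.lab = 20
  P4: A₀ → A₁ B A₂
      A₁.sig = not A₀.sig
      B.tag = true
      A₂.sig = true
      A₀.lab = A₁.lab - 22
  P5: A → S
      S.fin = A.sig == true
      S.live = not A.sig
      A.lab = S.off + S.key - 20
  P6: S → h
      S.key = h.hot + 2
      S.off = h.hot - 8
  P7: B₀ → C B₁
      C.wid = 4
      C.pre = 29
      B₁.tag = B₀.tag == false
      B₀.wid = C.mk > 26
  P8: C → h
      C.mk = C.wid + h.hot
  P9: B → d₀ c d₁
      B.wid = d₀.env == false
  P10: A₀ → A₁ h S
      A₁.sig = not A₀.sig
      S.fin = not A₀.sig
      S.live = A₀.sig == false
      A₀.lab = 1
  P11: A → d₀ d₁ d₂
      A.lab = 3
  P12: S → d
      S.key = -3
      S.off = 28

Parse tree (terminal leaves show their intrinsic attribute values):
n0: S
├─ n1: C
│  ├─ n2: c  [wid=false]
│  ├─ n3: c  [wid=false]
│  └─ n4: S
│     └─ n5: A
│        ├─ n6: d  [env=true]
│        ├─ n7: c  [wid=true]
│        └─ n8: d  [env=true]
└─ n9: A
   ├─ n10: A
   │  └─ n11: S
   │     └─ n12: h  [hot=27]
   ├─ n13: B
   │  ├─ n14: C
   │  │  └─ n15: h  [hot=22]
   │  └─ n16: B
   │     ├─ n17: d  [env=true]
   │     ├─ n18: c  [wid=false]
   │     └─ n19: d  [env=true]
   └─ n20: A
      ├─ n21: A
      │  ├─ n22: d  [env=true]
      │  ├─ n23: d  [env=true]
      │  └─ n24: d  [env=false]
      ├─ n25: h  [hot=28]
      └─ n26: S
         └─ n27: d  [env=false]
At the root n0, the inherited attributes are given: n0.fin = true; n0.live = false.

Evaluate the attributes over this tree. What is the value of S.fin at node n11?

1. n0.fin = true  [given at root]
2. n0.live = false  [given at root]
3. n1.wid = 7  [7]
4. n1.pre = 7  [7]
5. n2.wid = false  [terminal]
6. n3.wid = false  [terminal]
7. n4.fin = true  [true]
8. n4.live = false  [C.pre > 7]
9. n5.sig = false  [S.fin == false]
10. n6.env = true  [terminal]
11. n7.wid = true  [terminal]
12. n8.env = true  [terminal]
13. n5.lab = 20  [20]
14. n4.key = 25  [A.lab + 5]
15. n4.off = 2  [A.lab - 18]
16. n1.mk = 5  [(if c₀.wid then S.off else C.pre) - 2]
17. n9.sig = true  [C.mk > 4]
18. n10.sig = false  [not A₀.sig]
19. n11.fin = false  [A.sig == true]
20. n11.live = true  [not A.sig]
21. n12.hot = 27  [terminal]
22. n11.key = 29  [h.hot + 2]
23. n11.off = 19  [h.hot - 8]
24. n10.lab = 28  [S.off + S.key - 20]
25. n13.tag = true  [true]
26. n14.wid = 4  [4]
27. n14.pre = 29  [29]
28. n15.hot = 22  [terminal]
29. n14.mk = 26  [C.wid + h.hot]
30. n16.tag = false  [B₀.tag == false]
31. n17.env = true  [terminal]
32. n18.wid = false  [terminal]
33. n19.env = true  [terminal]
34. n16.wid = false  [d₀.env == false]
35. n13.wid = false  [C.mk > 26]
36. n20.sig = true  [true]
37. n21.sig = false  [not A₀.sig]
38. n22.env = true  [terminal]
39. n23.env = true  [terminal]
40. n24.env = false  [terminal]
41. n21.lab = 3  [3]
42. n25.hot = 28  [terminal]
43. n26.fin = false  [not A₀.sig]
44. n26.live = false  [A₀.sig == false]
45. n27.env = false  [terminal]
46. n26.key = -3  [-3]
47. n26.off = 28  [28]
48. n20.lab = 1  [1]
49. n9.lab = 6  [A₁.lab - 22]
50. n0.key = 23  [A.lab + 17]
51. n0.off = 15  [15]

false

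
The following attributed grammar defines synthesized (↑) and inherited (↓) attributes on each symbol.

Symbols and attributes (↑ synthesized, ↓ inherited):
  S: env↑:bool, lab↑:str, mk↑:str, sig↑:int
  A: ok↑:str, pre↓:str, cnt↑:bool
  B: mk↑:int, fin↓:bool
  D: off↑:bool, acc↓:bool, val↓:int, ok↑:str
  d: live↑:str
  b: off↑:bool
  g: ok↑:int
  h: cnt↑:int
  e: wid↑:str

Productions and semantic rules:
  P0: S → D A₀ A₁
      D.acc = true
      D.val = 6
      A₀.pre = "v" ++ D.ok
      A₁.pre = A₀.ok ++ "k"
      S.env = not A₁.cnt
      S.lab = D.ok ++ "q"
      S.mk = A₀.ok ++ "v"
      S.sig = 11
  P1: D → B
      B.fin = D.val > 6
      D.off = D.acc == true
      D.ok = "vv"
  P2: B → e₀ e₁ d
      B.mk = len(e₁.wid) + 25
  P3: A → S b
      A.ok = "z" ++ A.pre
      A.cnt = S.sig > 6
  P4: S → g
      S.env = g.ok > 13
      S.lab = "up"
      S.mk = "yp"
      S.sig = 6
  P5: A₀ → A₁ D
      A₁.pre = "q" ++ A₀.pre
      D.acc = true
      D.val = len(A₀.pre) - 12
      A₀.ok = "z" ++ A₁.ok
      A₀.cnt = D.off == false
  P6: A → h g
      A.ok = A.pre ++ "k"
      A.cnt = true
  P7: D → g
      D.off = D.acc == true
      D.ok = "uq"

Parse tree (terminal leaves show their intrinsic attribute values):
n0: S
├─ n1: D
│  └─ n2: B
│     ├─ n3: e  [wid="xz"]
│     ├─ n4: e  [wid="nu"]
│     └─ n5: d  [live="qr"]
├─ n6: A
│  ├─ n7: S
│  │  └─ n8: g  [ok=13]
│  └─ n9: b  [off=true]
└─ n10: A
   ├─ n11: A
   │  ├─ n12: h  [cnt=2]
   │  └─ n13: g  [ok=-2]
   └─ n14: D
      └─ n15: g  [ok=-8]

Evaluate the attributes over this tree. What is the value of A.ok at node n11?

1. n1.acc = true  [true]
2. n1.val = 6  [6]
3. n2.fin = false  [D.val > 6]
4. n3.wid = "xz"  [terminal]
5. n4.wid = "nu"  [terminal]
6. n5.live = "qr"  [terminal]
7. n2.mk = 27  [len(e₁.wid) + 25]
8. n1.off = true  [D.acc == true]
9. n1.ok = "vv"  ["vv"]
10. n6.pre = "vvv"  ["v" ++ D.ok]
11. n8.ok = 13  [terminal]
12. n7.env = false  [g.ok > 13]
13. n7.lab = "up"  ["up"]
14. n7.mk = "yp"  ["yp"]
15. n7.sig = 6  [6]
16. n9.off = true  [terminal]
17. n6.ok = "zvvv"  ["z" ++ A.pre]
18. n6.cnt = false  [S.sig > 6]
19. n10.pre = "zvvvk"  [A₀.ok ++ "k"]
20. n11.pre = "qzvvvk"  ["q" ++ A₀.pre]
21. n12.cnt = 2  [terminal]
22. n13.ok = -2  [terminal]
23. n11.ok = "qzvvvkk"  [A.pre ++ "k"]
24. n11.cnt = true  [true]
25. n14.acc = true  [true]
26. n14.val = -7  [len(A₀.pre) - 12]
27. n15.ok = -8  [terminal]
28. n14.off = true  [D.acc == true]
29. n14.ok = "uq"  ["uq"]
30. n10.ok = "zqzvvvkk"  ["z" ++ A₁.ok]
31. n10.cnt = false  [D.off == false]
32. n0.env = true  [not A₁.cnt]
33. n0.lab = "vvq"  [D.ok ++ "q"]
34. n0.mk = "zvvvv"  [A₀.ok ++ "v"]
35. n0.sig = 11  [11]

"qzvvvkk"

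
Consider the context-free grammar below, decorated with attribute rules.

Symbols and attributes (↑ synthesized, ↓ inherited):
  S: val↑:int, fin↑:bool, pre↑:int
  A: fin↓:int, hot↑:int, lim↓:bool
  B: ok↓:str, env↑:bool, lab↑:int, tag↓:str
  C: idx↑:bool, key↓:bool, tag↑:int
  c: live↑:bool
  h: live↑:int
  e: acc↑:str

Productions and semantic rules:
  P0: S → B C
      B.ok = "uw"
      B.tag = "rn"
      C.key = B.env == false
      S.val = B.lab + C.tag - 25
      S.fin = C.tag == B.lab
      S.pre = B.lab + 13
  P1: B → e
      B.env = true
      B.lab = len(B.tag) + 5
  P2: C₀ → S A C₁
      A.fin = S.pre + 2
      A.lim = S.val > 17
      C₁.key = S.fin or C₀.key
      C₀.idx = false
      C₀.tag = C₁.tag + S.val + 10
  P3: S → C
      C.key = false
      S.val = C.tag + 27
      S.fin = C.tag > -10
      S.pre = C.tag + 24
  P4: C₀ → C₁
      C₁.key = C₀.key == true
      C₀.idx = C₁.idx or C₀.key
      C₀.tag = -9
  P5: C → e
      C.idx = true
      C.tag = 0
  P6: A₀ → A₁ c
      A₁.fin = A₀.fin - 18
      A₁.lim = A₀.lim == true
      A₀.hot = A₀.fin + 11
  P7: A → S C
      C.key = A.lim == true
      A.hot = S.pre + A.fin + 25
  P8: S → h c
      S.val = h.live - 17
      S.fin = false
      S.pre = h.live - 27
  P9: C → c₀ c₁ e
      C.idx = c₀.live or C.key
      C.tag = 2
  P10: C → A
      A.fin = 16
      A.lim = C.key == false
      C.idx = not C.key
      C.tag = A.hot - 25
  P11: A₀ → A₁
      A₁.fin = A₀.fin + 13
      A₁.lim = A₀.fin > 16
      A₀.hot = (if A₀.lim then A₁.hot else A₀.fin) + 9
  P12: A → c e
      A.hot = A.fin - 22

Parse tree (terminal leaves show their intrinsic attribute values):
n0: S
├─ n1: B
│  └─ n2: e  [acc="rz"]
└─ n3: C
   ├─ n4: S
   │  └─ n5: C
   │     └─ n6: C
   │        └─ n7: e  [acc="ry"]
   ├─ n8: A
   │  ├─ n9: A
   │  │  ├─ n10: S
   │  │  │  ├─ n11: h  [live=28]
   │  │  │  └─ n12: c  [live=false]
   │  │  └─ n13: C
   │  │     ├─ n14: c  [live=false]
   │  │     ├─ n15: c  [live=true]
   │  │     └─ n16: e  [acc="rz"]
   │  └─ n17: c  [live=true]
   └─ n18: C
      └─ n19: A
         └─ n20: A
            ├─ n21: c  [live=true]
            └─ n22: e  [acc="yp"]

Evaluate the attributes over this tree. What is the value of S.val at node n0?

1. n1.ok = "uw"  ["uw"]
2. n1.tag = "rn"  ["rn"]
3. n2.acc = "rz"  [terminal]
4. n1.env = true  [true]
5. n1.lab = 7  [len(B.tag) + 5]
6. n3.key = false  [B.env == false]
7. n5.key = false  [false]
8. n6.key = false  [C₀.key == true]
9. n7.acc = "ry"  [terminal]
10. n6.idx = true  [true]
11. n6.tag = 0  [0]
12. n5.idx = true  [C₁.idx or C₀.key]
13. n5.tag = -9  [-9]
14. n4.val = 18  [C.tag + 27]
15. n4.fin = true  [C.tag > -10]
16. n4.pre = 15  [C.tag + 24]
17. n8.fin = 17  [S.pre + 2]
18. n8.lim = true  [S.val > 17]
19. n9.fin = -1  [A₀.fin - 18]
20. n9.lim = true  [A₀.lim == true]
21. n11.live = 28  [terminal]
22. n12.live = false  [terminal]
23. n10.val = 11  [h.live - 17]
24. n10.fin = false  [false]
25. n10.pre = 1  [h.live - 27]
26. n13.key = true  [A.lim == true]
27. n14.live = false  [terminal]
28. n15.live = true  [terminal]
29. n16.acc = "rz"  [terminal]
30. n13.idx = true  [c₀.live or C.key]
31. n13.tag = 2  [2]
32. n9.hot = 25  [S.pre + A.fin + 25]
33. n17.live = true  [terminal]
34. n8.hot = 28  [A₀.fin + 11]
35. n18.key = true  [S.fin or C₀.key]
36. n19.fin = 16  [16]
37. n19.lim = false  [C.key == false]
38. n20.fin = 29  [A₀.fin + 13]
39. n20.lim = false  [A₀.fin > 16]
40. n21.live = true  [terminal]
41. n22.acc = "yp"  [terminal]
42. n20.hot = 7  [A.fin - 22]
43. n19.hot = 25  [(if A₀.lim then A₁.hot else A₀.fin) + 9]
44. n18.idx = false  [not C.key]
45. n18.tag = 0  [A.hot - 25]
46. n3.idx = false  [false]
47. n3.tag = 28  [C₁.tag + S.val + 10]
48. n0.val = 10  [B.lab + C.tag - 25]
49. n0.fin = false  [C.tag == B.lab]
50. n0.pre = 20  [B.lab + 13]

10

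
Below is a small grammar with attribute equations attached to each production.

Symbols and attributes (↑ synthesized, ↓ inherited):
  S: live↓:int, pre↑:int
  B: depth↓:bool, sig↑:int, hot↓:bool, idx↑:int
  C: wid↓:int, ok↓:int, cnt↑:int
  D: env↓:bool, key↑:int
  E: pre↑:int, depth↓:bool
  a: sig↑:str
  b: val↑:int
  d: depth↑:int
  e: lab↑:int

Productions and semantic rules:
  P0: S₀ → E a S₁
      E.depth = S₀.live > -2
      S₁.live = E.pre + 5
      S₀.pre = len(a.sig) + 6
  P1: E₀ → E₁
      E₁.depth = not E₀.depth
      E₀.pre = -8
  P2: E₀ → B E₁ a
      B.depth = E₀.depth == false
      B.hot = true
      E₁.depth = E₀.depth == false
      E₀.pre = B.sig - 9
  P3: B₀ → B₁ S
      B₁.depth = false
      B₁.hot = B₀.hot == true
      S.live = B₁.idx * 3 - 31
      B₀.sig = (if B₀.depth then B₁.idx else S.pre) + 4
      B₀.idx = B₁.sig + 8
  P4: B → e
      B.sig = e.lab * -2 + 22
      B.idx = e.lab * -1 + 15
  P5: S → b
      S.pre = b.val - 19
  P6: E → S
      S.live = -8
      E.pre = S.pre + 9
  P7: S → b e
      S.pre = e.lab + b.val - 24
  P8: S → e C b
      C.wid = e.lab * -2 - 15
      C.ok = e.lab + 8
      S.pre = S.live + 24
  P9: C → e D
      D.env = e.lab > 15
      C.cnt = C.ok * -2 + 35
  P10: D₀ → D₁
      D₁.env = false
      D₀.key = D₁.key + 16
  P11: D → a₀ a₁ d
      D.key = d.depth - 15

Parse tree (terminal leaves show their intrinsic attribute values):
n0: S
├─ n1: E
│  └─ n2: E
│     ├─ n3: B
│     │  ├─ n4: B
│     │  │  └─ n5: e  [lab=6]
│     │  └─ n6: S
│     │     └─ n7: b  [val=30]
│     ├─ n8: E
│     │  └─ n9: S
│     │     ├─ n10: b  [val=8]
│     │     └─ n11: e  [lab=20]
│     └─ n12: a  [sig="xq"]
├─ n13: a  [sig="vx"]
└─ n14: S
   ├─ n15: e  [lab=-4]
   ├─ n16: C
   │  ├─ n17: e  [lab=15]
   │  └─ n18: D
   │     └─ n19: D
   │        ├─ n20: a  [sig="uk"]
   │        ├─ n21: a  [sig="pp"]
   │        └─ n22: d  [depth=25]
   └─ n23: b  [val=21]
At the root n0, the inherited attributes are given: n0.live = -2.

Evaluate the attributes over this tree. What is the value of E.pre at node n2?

6

1. n0.live = -2  [given at root]
2. n1.depth = false  [S₀.live > -2]
3. n2.depth = true  [not E₀.depth]
4. n3.depth = false  [E₀.depth == false]
5. n3.hot = true  [true]
6. n4.depth = false  [false]
7. n4.hot = true  [B₀.hot == true]
8. n5.lab = 6  [terminal]
9. n4.sig = 10  [e.lab * -2 + 22]
10. n4.idx = 9  [e.lab * -1 + 15]
11. n6.live = -4  [B₁.idx * 3 - 31]
12. n7.val = 30  [terminal]
13. n6.pre = 11  [b.val - 19]
14. n3.sig = 15  [(if B₀.depth then B₁.idx else S.pre) + 4]
15. n3.idx = 18  [B₁.sig + 8]
16. n8.depth = false  [E₀.depth == false]
17. n9.live = -8  [-8]
18. n10.val = 8  [terminal]
19. n11.lab = 20  [terminal]
20. n9.pre = 4  [e.lab + b.val - 24]
21. n8.pre = 13  [S.pre + 9]
22. n12.sig = "xq"  [terminal]
23. n2.pre = 6  [B.sig - 9]
24. n1.pre = -8  [-8]
25. n13.sig = "vx"  [terminal]
26. n14.live = -3  [E.pre + 5]
27. n15.lab = -4  [terminal]
28. n16.wid = -7  [e.lab * -2 - 15]
29. n16.ok = 4  [e.lab + 8]
30. n17.lab = 15  [terminal]
31. n18.env = false  [e.lab > 15]
32. n19.env = false  [false]
33. n20.sig = "uk"  [terminal]
34. n21.sig = "pp"  [terminal]
35. n22.depth = 25  [terminal]
36. n19.key = 10  [d.depth - 15]
37. n18.key = 26  [D₁.key + 16]
38. n16.cnt = 27  [C.ok * -2 + 35]
39. n23.val = 21  [terminal]
40. n14.pre = 21  [S.live + 24]
41. n0.pre = 8  [len(a.sig) + 6]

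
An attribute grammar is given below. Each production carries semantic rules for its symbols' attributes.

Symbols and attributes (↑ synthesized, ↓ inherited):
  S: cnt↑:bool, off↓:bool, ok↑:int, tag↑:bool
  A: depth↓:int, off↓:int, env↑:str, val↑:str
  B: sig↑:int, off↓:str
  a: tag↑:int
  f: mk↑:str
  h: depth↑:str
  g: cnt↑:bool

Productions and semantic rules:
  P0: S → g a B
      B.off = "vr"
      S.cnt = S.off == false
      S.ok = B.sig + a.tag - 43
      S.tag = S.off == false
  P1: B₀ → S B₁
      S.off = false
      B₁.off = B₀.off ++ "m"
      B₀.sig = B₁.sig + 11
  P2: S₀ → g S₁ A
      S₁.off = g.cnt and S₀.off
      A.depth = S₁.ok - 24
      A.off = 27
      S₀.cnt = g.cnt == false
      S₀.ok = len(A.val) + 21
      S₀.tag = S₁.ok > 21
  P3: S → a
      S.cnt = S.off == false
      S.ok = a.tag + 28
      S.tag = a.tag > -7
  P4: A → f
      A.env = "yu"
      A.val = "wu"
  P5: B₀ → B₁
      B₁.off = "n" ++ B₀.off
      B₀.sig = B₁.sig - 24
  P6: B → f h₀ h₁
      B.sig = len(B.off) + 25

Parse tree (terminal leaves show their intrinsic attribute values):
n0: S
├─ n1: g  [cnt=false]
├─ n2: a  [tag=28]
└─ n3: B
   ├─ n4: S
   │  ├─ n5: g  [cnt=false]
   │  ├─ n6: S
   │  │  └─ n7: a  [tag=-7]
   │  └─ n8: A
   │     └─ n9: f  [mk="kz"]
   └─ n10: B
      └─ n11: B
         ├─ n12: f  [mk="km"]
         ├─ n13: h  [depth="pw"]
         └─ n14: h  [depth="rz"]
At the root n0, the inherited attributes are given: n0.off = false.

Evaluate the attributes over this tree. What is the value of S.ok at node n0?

1

1. n0.off = false  [given at root]
2. n1.cnt = false  [terminal]
3. n2.tag = 28  [terminal]
4. n3.off = "vr"  ["vr"]
5. n4.off = false  [false]
6. n5.cnt = false  [terminal]
7. n6.off = false  [g.cnt and S₀.off]
8. n7.tag = -7  [terminal]
9. n6.cnt = true  [S.off == false]
10. n6.ok = 21  [a.tag + 28]
11. n6.tag = false  [a.tag > -7]
12. n8.depth = -3  [S₁.ok - 24]
13. n8.off = 27  [27]
14. n9.mk = "kz"  [terminal]
15. n8.env = "yu"  ["yu"]
16. n8.val = "wu"  ["wu"]
17. n4.cnt = true  [g.cnt == false]
18. n4.ok = 23  [len(A.val) + 21]
19. n4.tag = false  [S₁.ok > 21]
20. n10.off = "vrm"  [B₀.off ++ "m"]
21. n11.off = "nvrm"  ["n" ++ B₀.off]
22. n12.mk = "km"  [terminal]
23. n13.depth = "pw"  [terminal]
24. n14.depth = "rz"  [terminal]
25. n11.sig = 29  [len(B.off) + 25]
26. n10.sig = 5  [B₁.sig - 24]
27. n3.sig = 16  [B₁.sig + 11]
28. n0.cnt = true  [S.off == false]
29. n0.ok = 1  [B.sig + a.tag - 43]
30. n0.tag = true  [S.off == false]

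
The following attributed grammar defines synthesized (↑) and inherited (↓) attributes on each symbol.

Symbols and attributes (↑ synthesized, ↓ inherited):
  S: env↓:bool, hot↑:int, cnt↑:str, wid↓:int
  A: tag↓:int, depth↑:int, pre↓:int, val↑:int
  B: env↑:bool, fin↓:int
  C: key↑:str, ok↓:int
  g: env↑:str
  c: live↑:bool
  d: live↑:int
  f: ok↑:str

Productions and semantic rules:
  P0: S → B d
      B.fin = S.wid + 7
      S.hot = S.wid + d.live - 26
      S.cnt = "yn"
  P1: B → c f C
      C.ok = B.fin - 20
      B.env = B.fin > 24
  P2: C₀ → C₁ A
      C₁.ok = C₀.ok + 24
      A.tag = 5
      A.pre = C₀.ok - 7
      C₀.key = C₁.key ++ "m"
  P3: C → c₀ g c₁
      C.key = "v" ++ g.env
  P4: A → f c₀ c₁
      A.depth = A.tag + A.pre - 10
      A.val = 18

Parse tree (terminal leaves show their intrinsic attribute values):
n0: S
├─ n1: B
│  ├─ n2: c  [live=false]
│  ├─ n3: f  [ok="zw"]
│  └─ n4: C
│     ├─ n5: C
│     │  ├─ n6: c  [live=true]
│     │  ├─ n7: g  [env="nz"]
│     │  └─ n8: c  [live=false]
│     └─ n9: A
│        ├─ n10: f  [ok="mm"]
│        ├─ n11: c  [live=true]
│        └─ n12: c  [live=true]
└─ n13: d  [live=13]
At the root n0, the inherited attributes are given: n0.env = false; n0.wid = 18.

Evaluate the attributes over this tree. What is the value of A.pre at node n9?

1. n0.env = false  [given at root]
2. n0.wid = 18  [given at root]
3. n1.fin = 25  [S.wid + 7]
4. n2.live = false  [terminal]
5. n3.ok = "zw"  [terminal]
6. n4.ok = 5  [B.fin - 20]
7. n5.ok = 29  [C₀.ok + 24]
8. n6.live = true  [terminal]
9. n7.env = "nz"  [terminal]
10. n8.live = false  [terminal]
11. n5.key = "vnz"  ["v" ++ g.env]
12. n9.tag = 5  [5]
13. n9.pre = -2  [C₀.ok - 7]
14. n10.ok = "mm"  [terminal]
15. n11.live = true  [terminal]
16. n12.live = true  [terminal]
17. n9.depth = -7  [A.tag + A.pre - 10]
18. n9.val = 18  [18]
19. n4.key = "vnzm"  [C₁.key ++ "m"]
20. n1.env = true  [B.fin > 24]
21. n13.live = 13  [terminal]
22. n0.hot = 5  [S.wid + d.live - 26]
23. n0.cnt = "yn"  ["yn"]

-2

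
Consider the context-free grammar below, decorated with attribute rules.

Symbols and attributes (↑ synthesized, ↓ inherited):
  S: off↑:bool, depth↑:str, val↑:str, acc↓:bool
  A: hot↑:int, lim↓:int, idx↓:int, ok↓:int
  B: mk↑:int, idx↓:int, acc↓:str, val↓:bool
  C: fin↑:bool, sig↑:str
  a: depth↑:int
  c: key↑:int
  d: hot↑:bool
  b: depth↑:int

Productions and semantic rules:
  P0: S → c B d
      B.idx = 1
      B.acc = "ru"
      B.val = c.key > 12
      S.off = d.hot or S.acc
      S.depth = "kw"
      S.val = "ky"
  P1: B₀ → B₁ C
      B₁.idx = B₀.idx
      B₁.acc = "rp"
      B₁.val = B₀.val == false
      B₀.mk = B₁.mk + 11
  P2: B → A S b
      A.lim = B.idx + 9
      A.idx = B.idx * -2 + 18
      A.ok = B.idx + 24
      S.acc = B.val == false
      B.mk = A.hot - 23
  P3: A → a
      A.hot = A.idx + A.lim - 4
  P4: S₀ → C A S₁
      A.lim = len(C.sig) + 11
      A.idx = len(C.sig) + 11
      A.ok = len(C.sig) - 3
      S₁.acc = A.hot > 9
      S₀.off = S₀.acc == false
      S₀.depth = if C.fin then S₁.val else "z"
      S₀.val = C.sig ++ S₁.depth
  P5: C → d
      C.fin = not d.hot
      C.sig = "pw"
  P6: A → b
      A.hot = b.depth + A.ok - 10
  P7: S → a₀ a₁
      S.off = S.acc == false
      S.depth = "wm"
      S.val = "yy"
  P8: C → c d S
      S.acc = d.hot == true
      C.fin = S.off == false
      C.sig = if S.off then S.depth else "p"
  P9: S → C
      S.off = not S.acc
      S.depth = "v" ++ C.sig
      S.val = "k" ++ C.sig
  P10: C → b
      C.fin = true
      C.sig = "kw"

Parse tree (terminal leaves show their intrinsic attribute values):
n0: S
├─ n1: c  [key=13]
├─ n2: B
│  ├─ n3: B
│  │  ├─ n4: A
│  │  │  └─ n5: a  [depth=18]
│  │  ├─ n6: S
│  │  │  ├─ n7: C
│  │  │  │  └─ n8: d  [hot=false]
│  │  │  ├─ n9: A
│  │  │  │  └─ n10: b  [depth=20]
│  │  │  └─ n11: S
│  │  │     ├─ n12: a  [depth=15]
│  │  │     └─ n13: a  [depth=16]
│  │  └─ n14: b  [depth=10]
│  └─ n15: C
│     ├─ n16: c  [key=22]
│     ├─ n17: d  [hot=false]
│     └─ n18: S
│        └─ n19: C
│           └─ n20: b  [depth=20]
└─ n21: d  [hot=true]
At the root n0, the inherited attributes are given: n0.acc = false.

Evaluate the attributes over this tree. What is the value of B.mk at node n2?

1. n0.acc = false  [given at root]
2. n1.key = 13  [terminal]
3. n2.idx = 1  [1]
4. n2.acc = "ru"  ["ru"]
5. n2.val = true  [c.key > 12]
6. n3.idx = 1  [B₀.idx]
7. n3.acc = "rp"  ["rp"]
8. n3.val = false  [B₀.val == false]
9. n4.lim = 10  [B.idx + 9]
10. n4.idx = 16  [B.idx * -2 + 18]
11. n4.ok = 25  [B.idx + 24]
12. n5.depth = 18  [terminal]
13. n4.hot = 22  [A.idx + A.lim - 4]
14. n6.acc = true  [B.val == false]
15. n8.hot = false  [terminal]
16. n7.fin = true  [not d.hot]
17. n7.sig = "pw"  ["pw"]
18. n9.lim = 13  [len(C.sig) + 11]
19. n9.idx = 13  [len(C.sig) + 11]
20. n9.ok = -1  [len(C.sig) - 3]
21. n10.depth = 20  [terminal]
22. n9.hot = 9  [b.depth + A.ok - 10]
23. n11.acc = false  [A.hot > 9]
24. n12.depth = 15  [terminal]
25. n13.depth = 16  [terminal]
26. n11.off = true  [S.acc == false]
27. n11.depth = "wm"  ["wm"]
28. n11.val = "yy"  ["yy"]
29. n6.off = false  [S₀.acc == false]
30. n6.depth = "yy"  [if C.fin then S₁.val else "z"]
31. n6.val = "pwwm"  [C.sig ++ S₁.depth]
32. n14.depth = 10  [terminal]
33. n3.mk = -1  [A.hot - 23]
34. n16.key = 22  [terminal]
35. n17.hot = false  [terminal]
36. n18.acc = false  [d.hot == true]
37. n20.depth = 20  [terminal]
38. n19.fin = true  [true]
39. n19.sig = "kw"  ["kw"]
40. n18.off = true  [not S.acc]
41. n18.depth = "vkw"  ["v" ++ C.sig]
42. n18.val = "kkw"  ["k" ++ C.sig]
43. n15.fin = false  [S.off == false]
44. n15.sig = "vkw"  [if S.off then S.depth else "p"]
45. n2.mk = 10  [B₁.mk + 11]
46. n21.hot = true  [terminal]
47. n0.off = true  [d.hot or S.acc]
48. n0.depth = "kw"  ["kw"]
49. n0.val = "ky"  ["ky"]

10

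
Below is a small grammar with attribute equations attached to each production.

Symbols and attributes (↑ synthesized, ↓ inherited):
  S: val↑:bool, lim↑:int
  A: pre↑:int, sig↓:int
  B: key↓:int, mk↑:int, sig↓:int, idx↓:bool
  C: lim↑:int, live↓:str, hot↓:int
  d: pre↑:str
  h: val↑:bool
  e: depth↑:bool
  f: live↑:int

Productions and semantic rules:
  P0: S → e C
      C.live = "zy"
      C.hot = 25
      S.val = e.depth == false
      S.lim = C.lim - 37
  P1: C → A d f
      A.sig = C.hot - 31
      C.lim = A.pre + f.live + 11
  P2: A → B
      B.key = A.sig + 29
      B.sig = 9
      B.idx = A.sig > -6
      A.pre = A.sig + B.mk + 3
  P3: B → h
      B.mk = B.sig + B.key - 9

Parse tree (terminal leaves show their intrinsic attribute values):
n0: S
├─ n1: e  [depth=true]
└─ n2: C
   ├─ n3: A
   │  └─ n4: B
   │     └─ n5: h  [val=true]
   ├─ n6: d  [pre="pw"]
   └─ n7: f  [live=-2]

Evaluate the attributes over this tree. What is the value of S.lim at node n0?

1. n1.depth = true  [terminal]
2. n2.live = "zy"  ["zy"]
3. n2.hot = 25  [25]
4. n3.sig = -6  [C.hot - 31]
5. n4.key = 23  [A.sig + 29]
6. n4.sig = 9  [9]
7. n4.idx = false  [A.sig > -6]
8. n5.val = true  [terminal]
9. n4.mk = 23  [B.sig + B.key - 9]
10. n3.pre = 20  [A.sig + B.mk + 3]
11. n6.pre = "pw"  [terminal]
12. n7.live = -2  [terminal]
13. n2.lim = 29  [A.pre + f.live + 11]
14. n0.val = false  [e.depth == false]
15. n0.lim = -8  [C.lim - 37]

-8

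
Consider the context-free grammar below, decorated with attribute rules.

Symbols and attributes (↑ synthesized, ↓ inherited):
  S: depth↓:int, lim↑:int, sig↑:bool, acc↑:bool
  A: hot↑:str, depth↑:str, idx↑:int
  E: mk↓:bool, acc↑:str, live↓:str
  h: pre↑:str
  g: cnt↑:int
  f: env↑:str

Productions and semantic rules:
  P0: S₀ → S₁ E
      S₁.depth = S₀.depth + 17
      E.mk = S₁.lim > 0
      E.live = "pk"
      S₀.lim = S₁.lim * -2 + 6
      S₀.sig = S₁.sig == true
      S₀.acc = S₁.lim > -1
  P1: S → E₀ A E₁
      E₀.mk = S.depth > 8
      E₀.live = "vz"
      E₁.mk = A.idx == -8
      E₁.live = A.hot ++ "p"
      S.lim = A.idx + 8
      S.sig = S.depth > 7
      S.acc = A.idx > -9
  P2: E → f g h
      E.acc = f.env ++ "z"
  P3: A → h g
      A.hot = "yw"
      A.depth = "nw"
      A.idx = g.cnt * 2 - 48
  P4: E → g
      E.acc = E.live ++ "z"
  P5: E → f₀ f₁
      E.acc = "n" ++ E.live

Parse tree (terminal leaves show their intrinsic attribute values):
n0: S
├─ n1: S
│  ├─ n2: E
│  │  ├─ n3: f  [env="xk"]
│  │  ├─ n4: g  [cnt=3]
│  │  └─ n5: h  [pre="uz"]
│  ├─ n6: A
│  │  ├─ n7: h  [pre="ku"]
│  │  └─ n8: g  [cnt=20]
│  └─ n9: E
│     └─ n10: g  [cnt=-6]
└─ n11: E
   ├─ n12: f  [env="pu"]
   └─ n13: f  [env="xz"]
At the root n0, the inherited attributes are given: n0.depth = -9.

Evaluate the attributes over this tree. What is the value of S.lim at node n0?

1. n0.depth = -9  [given at root]
2. n1.depth = 8  [S₀.depth + 17]
3. n2.mk = false  [S.depth > 8]
4. n2.live = "vz"  ["vz"]
5. n3.env = "xk"  [terminal]
6. n4.cnt = 3  [terminal]
7. n5.pre = "uz"  [terminal]
8. n2.acc = "xkz"  [f.env ++ "z"]
9. n7.pre = "ku"  [terminal]
10. n8.cnt = 20  [terminal]
11. n6.hot = "yw"  ["yw"]
12. n6.depth = "nw"  ["nw"]
13. n6.idx = -8  [g.cnt * 2 - 48]
14. n9.mk = true  [A.idx == -8]
15. n9.live = "ywp"  [A.hot ++ "p"]
16. n10.cnt = -6  [terminal]
17. n9.acc = "ywpz"  [E.live ++ "z"]
18. n1.lim = 0  [A.idx + 8]
19. n1.sig = true  [S.depth > 7]
20. n1.acc = true  [A.idx > -9]
21. n11.mk = false  [S₁.lim > 0]
22. n11.live = "pk"  ["pk"]
23. n12.env = "pu"  [terminal]
24. n13.env = "xz"  [terminal]
25. n11.acc = "npk"  ["n" ++ E.live]
26. n0.lim = 6  [S₁.lim * -2 + 6]
27. n0.sig = true  [S₁.sig == true]
28. n0.acc = true  [S₁.lim > -1]

6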